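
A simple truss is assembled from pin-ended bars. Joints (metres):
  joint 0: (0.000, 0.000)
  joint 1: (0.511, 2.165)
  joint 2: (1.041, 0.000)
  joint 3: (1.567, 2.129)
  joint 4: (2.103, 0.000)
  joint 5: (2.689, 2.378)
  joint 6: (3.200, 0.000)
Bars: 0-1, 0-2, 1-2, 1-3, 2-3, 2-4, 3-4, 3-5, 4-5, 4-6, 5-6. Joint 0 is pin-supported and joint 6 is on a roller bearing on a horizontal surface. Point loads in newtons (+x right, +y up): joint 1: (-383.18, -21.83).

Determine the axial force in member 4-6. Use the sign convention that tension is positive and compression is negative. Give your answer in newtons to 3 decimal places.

-54.959

N=7 nodes, M=11 members, R=3 reactions → 2N=14, M+R=14
member 0 (0-1): L=2.2245, (cx,cy)=(0.2297,0.9733)
member 1 (0-2): L=1.0410, (cx,cy)=(1.0000,0.0000)
member 2 (1-2): L=2.2289, (cx,cy)=(0.2378,-0.9713)
member 3 (1-3): L=1.0566, (cx,cy)=(0.9994,-0.0341)
member 4 (2-3): L=2.1930, (cx,cy)=(0.2399,0.9708)
member 5 (2-4): L=1.0620, (cx,cy)=(1.0000,0.0000)
member 6 (3-4): L=2.1954, (cx,cy)=(0.2441,-0.9697)
member 7 (3-5): L=1.1493, (cx,cy)=(0.9762,0.2167)
member 8 (4-5): L=2.4491, (cx,cy)=(0.2393,0.9710)
member 9 (4-6): L=1.0970, (cx,cy)=(1.0000,0.0000)
member 10 (5-6): L=2.4323, (cx,cy)=(0.2101,-0.9777)
solve A·x = −loads:
  F[0-1] = -285.2166 N (compression)
  F[0-2] = -317.6612 N (compression)
  F[1-2] = +254.2844 N (tension)
  F[1-3] = +257.3463 N (tension)
  F[2-3] = -254.4178 N (compression)
  F[2-4] = -196.1742 N (compression)
  F[3-4] = +292.3031 N (tension)
  F[3-5] = +127.8470 N (tension)
  F[4-5] = -291.9375 N (compression)
  F[4-6] = -54.9592 N (compression)
  F[5-6] = +261.5976 N (tension)
  Rx@0 = +383.1800 N
  Ry@0 = +277.5892 N
  Ry@6 = -255.7592 N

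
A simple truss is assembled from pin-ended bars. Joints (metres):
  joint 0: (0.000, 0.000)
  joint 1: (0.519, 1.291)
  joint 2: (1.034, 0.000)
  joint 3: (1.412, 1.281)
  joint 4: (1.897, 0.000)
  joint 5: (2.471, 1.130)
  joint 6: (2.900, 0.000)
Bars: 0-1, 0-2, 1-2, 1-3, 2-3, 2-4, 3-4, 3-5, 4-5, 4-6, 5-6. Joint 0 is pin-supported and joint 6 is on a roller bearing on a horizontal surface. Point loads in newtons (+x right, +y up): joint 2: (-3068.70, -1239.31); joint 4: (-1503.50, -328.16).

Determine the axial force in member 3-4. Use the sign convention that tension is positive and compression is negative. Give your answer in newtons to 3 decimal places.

-268.280

N=7 nodes, M=11 members, R=3 reactions → 2N=14, M+R=14
member 0 (0-1): L=1.3914, (cx,cy)=(0.3730,0.9278)
member 1 (0-2): L=1.0340, (cx,cy)=(1.0000,0.0000)
member 2 (1-2): L=1.3899, (cx,cy)=(0.3705,-0.9288)
member 3 (1-3): L=0.8931, (cx,cy)=(0.9999,-0.0112)
member 4 (2-3): L=1.3356, (cx,cy)=(0.2830,0.9591)
member 5 (2-4): L=0.8630, (cx,cy)=(1.0000,0.0000)
member 6 (3-4): L=1.3697, (cx,cy)=(0.3541,-0.9352)
member 7 (3-5): L=1.0697, (cx,cy)=(0.9900,-0.1412)
member 8 (4-5): L=1.2674, (cx,cy)=(0.4529,0.8916)
member 9 (4-6): L=1.0030, (cx,cy)=(1.0000,0.0000)
member 10 (5-6): L=1.2087, (cx,cy)=(0.3549,-0.9349)
solve A·x = −loads:
  F[0-1] = -981.7844 N (compression)
  F[0-2] = -4205.9934 N (compression)
  F[1-2] = +989.5708 N (tension)
  F[1-3] = -732.9105 N (compression)
  F[2-3] = +333.8216 N (tension)
  F[2-4] = -865.1128 N (compression)
  F[3-4] = -268.2795 N (compression)
  F[3-5] = -548.8903 N (compression)
  F[4-5] = +649.4831 N (tension)
  F[4-6] = +249.2528 N (tension)
  F[5-6] = -702.2619 N (compression)
  Rx@0 = +4572.2000 N
  Ry@0 = +910.9300 N
  Ry@6 = +656.5400 N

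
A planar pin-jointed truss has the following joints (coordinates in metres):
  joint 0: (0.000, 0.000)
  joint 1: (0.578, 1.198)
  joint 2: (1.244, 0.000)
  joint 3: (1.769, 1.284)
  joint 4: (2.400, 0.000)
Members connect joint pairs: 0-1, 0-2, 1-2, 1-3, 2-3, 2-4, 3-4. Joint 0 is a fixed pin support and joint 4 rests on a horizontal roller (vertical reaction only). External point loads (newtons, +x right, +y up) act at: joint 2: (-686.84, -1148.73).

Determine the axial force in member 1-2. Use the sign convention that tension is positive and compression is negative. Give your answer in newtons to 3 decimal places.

587.423

N=5 nodes, M=7 members, R=3 reactions → 2N=10, M+R=10
member 0 (0-1): L=1.3301, (cx,cy)=(0.4345,0.9007)
member 1 (0-2): L=1.2440, (cx,cy)=(1.0000,0.0000)
member 2 (1-2): L=1.3707, (cx,cy)=(0.4859,-0.8740)
member 3 (1-3): L=1.1941, (cx,cy)=(0.9974,0.0720)
member 4 (2-3): L=1.3872, (cx,cy)=(0.3785,0.9256)
member 5 (2-4): L=1.1560, (cx,cy)=(1.0000,0.0000)
member 6 (3-4): L=1.4307, (cx,cy)=(0.4411,-0.8975)
solve A·x = −loads:
  F[0-1] = -614.3375 N (compression)
  F[0-2] = -419.8865 N (compression)
  F[1-2] = +587.4225 N (tension)
  F[1-3] = -553.8148 N (compression)
  F[2-3] = +686.3659 N (tension)
  F[2-4] = +292.6115 N (tension)
  F[3-4] = -663.4399 N (compression)
  Rx@0 = +686.8400 N
  Ry@0 = +553.3049 N
  Ry@4 = +595.4250 N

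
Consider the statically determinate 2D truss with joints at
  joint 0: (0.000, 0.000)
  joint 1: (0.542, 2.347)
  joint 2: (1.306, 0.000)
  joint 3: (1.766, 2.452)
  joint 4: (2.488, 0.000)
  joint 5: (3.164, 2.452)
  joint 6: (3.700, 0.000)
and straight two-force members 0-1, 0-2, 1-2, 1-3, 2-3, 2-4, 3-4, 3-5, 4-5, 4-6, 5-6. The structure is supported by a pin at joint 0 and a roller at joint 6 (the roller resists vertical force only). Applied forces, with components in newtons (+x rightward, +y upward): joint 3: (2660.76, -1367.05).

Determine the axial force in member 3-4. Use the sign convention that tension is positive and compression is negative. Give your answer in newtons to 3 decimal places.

-2518.333

N=7 nodes, M=11 members, R=3 reactions → 2N=14, M+R=14
member 0 (0-1): L=2.4088, (cx,cy)=(0.2250,0.9744)
member 1 (0-2): L=1.3060, (cx,cy)=(1.0000,0.0000)
member 2 (1-2): L=2.4682, (cx,cy)=(0.3095,-0.9509)
member 3 (1-3): L=1.2285, (cx,cy)=(0.9963,0.0855)
member 4 (2-3): L=2.4948, (cx,cy)=(0.1844,0.9829)
member 5 (2-4): L=1.1820, (cx,cy)=(1.0000,0.0000)
member 6 (3-4): L=2.5561, (cx,cy)=(0.2825,-0.9593)
member 7 (3-5): L=1.3980, (cx,cy)=(1.0000,0.0000)
member 8 (4-5): L=2.5435, (cx,cy)=(0.2658,0.9640)
member 9 (4-6): L=1.2120, (cx,cy)=(1.0000,0.0000)
member 10 (5-6): L=2.5099, (cx,cy)=(0.2136,-0.9769)
solve A·x = −loads:
  F[0-1] = +1076.3334 N (tension)
  F[0-2] = +2418.5730 N (tension)
  F[1-2] = -1051.6808 N (compression)
  F[1-3] = +569.8040 N (tension)
  F[2-3] = +1017.4764 N (tension)
  F[2-4] = +1905.4334 N (tension)
  F[3-4] = -2518.3331 N (compression)
  F[3-5] = -1194.0978 N (compression)
  F[4-5] = +2505.9088 N (tension)
  F[4-6] = +528.0829 N (tension)
  F[5-6] = -2472.8273 N (compression)
  Rx@0 = -2660.7600 N
  Ry@0 = -1048.7321 N
  Ry@6 = +2415.7821 N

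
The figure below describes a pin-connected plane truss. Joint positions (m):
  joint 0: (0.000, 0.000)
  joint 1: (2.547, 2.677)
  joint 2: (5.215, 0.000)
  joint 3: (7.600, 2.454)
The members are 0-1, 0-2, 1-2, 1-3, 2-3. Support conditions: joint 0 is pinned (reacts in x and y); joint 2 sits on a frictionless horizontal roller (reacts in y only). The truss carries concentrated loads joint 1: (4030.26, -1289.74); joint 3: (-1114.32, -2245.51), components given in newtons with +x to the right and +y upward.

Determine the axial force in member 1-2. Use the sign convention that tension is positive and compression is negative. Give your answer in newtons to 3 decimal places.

N=4 nodes, M=5 members, R=3 reactions → 2N=8, M+R=8
member 0 (0-1): L=3.6951, (cx,cy)=(0.6893,0.7245)
member 1 (0-2): L=5.2150, (cx,cy)=(1.0000,0.0000)
member 2 (1-2): L=3.7795, (cx,cy)=(0.7059,-0.7083)
member 3 (1-3): L=5.0579, (cx,cy)=(0.9990,-0.0441)
member 4 (2-3): L=3.4220, (cx,cy)=(0.6970,0.7171)
solve A·x = −loads:
  F[0-1] = +2638.5822 N (tension)
  F[0-2] = +1097.1734 N (tension)
  F[1-2] = -4583.5813 N (compression)
  F[1-3] = +1025.1229 N (tension)
  F[2-3] = -3068.2779 N (compression)
  Rx@0 = -2915.9400 N
  Ry@0 = -1911.5973 N
  Ry@2 = +5446.8473 N

-4583.581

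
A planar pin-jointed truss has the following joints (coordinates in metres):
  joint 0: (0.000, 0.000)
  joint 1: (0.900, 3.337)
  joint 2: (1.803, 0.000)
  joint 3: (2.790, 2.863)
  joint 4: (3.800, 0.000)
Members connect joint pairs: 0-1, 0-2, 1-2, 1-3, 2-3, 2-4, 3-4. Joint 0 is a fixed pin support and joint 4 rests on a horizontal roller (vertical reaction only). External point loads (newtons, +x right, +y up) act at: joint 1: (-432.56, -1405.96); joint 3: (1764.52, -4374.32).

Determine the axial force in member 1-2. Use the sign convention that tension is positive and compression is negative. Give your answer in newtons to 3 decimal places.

-157.160

N=5 nodes, M=7 members, R=3 reactions → 2N=10, M+R=10
member 0 (0-1): L=3.4562, (cx,cy)=(0.2604,0.9655)
member 1 (0-2): L=1.8030, (cx,cy)=(1.0000,0.0000)
member 2 (1-2): L=3.4570, (cx,cy)=(0.2612,-0.9653)
member 3 (1-3): L=1.9485, (cx,cy)=(0.9700,-0.2433)
member 4 (2-3): L=3.0284, (cx,cy)=(0.3259,0.9454)
member 5 (2-4): L=1.9970, (cx,cy)=(1.0000,0.0000)
member 6 (3-4): L=3.0359, (cx,cy)=(0.3327,-0.9430)
solve A·x = −loads:
  F[0-1] = -1331.9996 N (compression)
  F[0-2] = +1678.8112 N (tension)
  F[1-2] = -157.1597 N (compression)
  F[1-3] = +130.6858 N (tension)
  F[2-3] = +160.4653 N (tension)
  F[2-4] = +1585.4611 N (tension)
  F[3-4] = -4765.6915 N (compression)
  Rx@0 = -1331.9600 N
  Ry@0 = +1286.0471 N
  Ry@4 = +4494.2329 N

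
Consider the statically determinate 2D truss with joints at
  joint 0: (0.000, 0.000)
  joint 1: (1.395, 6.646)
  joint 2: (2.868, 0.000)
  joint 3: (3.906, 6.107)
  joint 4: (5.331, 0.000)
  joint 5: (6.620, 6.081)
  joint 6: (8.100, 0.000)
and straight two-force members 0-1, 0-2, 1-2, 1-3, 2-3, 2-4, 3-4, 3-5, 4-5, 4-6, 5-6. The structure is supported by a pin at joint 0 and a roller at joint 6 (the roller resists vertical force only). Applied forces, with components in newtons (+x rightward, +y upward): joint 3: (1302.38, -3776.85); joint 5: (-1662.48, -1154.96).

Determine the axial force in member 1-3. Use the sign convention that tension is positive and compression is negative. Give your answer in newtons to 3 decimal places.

-1127.378

N=7 nodes, M=11 members, R=3 reactions → 2N=14, M+R=14
member 0 (0-1): L=6.7908, (cx,cy)=(0.2054,0.9787)
member 1 (0-2): L=2.8680, (cx,cy)=(1.0000,0.0000)
member 2 (1-2): L=6.8073, (cx,cy)=(0.2164,-0.9763)
member 3 (1-3): L=2.5682, (cx,cy)=(0.9777,-0.2099)
member 4 (2-3): L=6.1946, (cx,cy)=(0.1676,0.9859)
member 5 (2-4): L=2.4630, (cx,cy)=(1.0000,0.0000)
member 6 (3-4): L=6.2711, (cx,cy)=(0.2272,-0.9738)
member 7 (3-5): L=2.7141, (cx,cy)=(1.0000,-0.0096)
member 8 (4-5): L=6.2161, (cx,cy)=(0.2074,0.9783)
member 9 (4-6): L=2.7690, (cx,cy)=(1.0000,0.0000)
member 10 (5-6): L=6.2585, (cx,cy)=(0.2365,-0.9716)
solve A·x = −loads:
  F[0-1] = -2485.7740 N (compression)
  F[0-2] = +150.5380 N (tension)
  F[1-2] = +2734.1458 N (tension)
  F[1-3] = -1127.3776 N (compression)
  F[2-3] = -2707.6518 N (compression)
  F[2-4] = +1195.8785 N (tension)
  F[3-4] = -1355.1065 N (compression)
  F[3-5] = -2550.5483 N (compression)
  F[4-5] = +1348.9787 N (tension)
  F[4-6] = +608.2213 N (tension)
  F[5-6] = -2572.0000 N (compression)
  Rx@0 = +360.1000 N
  Ry@0 = +2432.7600 N
  Ry@6 = +2499.0500 N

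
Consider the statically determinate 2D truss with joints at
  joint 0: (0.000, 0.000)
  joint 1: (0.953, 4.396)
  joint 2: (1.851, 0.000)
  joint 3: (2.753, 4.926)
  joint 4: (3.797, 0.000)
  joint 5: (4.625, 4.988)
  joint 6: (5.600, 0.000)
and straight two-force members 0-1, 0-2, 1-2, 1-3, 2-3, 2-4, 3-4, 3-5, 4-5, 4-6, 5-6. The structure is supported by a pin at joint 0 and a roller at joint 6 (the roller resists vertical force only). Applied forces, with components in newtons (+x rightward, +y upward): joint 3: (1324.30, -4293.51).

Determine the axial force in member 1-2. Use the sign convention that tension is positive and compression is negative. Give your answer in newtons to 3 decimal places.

N=7 nodes, M=11 members, R=3 reactions → 2N=14, M+R=14
member 0 (0-1): L=4.4981, (cx,cy)=(0.2119,0.9773)
member 1 (0-2): L=1.8510, (cx,cy)=(1.0000,0.0000)
member 2 (1-2): L=4.4868, (cx,cy)=(0.2001,-0.9798)
member 3 (1-3): L=1.8764, (cx,cy)=(0.9593,0.2825)
member 4 (2-3): L=5.0079, (cx,cy)=(0.1801,0.9836)
member 5 (2-4): L=1.9460, (cx,cy)=(1.0000,0.0000)
member 6 (3-4): L=5.0354, (cx,cy)=(0.2073,-0.9783)
member 7 (3-5): L=1.8730, (cx,cy)=(0.9995,0.0331)
member 8 (4-5): L=5.0563, (cx,cy)=(0.1638,0.9865)
member 9 (4-6): L=1.8030, (cx,cy)=(1.0000,0.0000)
member 10 (5-6): L=5.0824, (cx,cy)=(0.1918,-0.9814)
solve A·x = −loads:
  F[0-1] = -1041.5228 N (compression)
  F[0-2] = +1544.9639 N (tension)
  F[1-2] = +917.4041 N (tension)
  F[1-3] = -421.4369 N (compression)
  F[2-3] = -913.7864 N (compression)
  F[2-4] = +1893.1632 N (tension)
  F[3-4] = -3388.6966 N (compression)
  F[3-5] = -1191.2327 N (compression)
  F[4-5] = +3360.4265 N (tension)
  F[4-6] = +640.2848 N (tension)
  F[5-6] = -3337.6226 N (compression)
  Rx@0 = -1324.3000 N
  Ry@0 = +1017.8788 N
  Ry@6 = +3275.6312 N

917.404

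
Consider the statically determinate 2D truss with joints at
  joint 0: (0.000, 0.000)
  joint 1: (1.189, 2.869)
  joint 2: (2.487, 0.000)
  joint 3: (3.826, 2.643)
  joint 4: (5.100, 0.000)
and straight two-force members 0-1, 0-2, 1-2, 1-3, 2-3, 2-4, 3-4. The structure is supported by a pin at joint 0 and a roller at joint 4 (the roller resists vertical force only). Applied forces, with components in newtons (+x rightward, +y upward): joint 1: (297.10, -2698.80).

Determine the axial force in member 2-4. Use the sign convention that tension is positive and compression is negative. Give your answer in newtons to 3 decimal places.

383.851

N=5 nodes, M=7 members, R=3 reactions → 2N=10, M+R=10
member 0 (0-1): L=3.1056, (cx,cy)=(0.3829,0.9238)
member 1 (0-2): L=2.4870, (cx,cy)=(1.0000,0.0000)
member 2 (1-2): L=3.1490, (cx,cy)=(0.4122,-0.9111)
member 3 (1-3): L=2.6467, (cx,cy)=(0.9963,-0.0854)
member 4 (2-3): L=2.9628, (cx,cy)=(0.4519,0.8921)
member 5 (2-4): L=2.6130, (cx,cy)=(1.0000,0.0000)
member 6 (3-4): L=2.9340, (cx,cy)=(0.4342,-0.9008)
solve A·x = −loads:
  F[0-1] = -2059.3827 N (compression)
  F[0-2] = +1085.5433 N (tension)
  F[1-2] = -803.0555 N (compression)
  F[1-3] = -757.2904 N (compression)
  F[2-3] = +820.1974 N (tension)
  F[2-4] = +383.8505 N (tension)
  F[3-4] = -884.0098 N (compression)
  Rx@0 = -297.1000 N
  Ry@0 = +1902.4759 N
  Ry@4 = +796.3241 N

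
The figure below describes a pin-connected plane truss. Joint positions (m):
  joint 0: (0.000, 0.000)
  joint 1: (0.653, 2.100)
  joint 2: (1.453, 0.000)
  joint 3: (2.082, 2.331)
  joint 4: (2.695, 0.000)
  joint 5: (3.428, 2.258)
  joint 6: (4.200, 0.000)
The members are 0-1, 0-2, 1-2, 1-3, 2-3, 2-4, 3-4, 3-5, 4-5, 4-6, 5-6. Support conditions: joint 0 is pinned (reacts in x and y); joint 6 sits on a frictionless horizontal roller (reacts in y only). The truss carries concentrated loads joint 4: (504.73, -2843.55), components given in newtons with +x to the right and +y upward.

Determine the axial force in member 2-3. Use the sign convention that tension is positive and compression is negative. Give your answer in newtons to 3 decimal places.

N=7 nodes, M=11 members, R=3 reactions → 2N=14, M+R=14
member 0 (0-1): L=2.1992, (cx,cy)=(0.2969,0.9549)
member 1 (0-2): L=1.4530, (cx,cy)=(1.0000,0.0000)
member 2 (1-2): L=2.2472, (cx,cy)=(0.3560,-0.9345)
member 3 (1-3): L=1.4476, (cx,cy)=(0.9872,0.1596)
member 4 (2-3): L=2.4144, (cx,cy)=(0.2605,0.9655)
member 5 (2-4): L=1.2420, (cx,cy)=(1.0000,0.0000)
member 6 (3-4): L=2.4103, (cx,cy)=(0.2543,-0.9671)
member 7 (3-5): L=1.3480, (cx,cy)=(0.9985,-0.0542)
member 8 (4-5): L=2.3740, (cx,cy)=(0.3088,0.9511)
member 9 (4-6): L=1.5050, (cx,cy)=(1.0000,0.0000)
member 10 (5-6): L=2.3863, (cx,cy)=(0.3235,-0.9462)
solve A·x = −loads:
  F[0-1] = -1067.0636 N (compression)
  F[0-2] = +821.5714 N (tension)
  F[1-2] = +975.4907 N (tension)
  F[1-3] = -672.7326 N (compression)
  F[2-3] = -944.1892 N (compression)
  F[2-4] = +1414.8246 N (tension)
  F[3-4] = +1120.6028 N (tension)
  F[3-5] = -1196.8537 N (compression)
  F[4-5] = +1850.1974 N (tension)
  F[4-6] = +623.8263 N (tension)
  F[5-6] = -1928.3064 N (compression)
  Rx@0 = -504.7300 N
  Ry@0 = +1018.9388 N
  Ry@6 = +1824.6113 N

-944.189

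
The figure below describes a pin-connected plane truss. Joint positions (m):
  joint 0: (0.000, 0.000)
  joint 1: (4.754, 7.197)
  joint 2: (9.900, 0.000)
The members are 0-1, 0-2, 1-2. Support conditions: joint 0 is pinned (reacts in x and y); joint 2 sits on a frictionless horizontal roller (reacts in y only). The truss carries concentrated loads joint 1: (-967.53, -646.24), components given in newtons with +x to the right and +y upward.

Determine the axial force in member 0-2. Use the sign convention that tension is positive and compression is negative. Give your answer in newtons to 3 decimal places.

-281.031

N=3 nodes, M=3 members, R=3 reactions → 2N=6, M+R=6
member 0 (0-1): L=8.6254, (cx,cy)=(0.5512,0.8344)
member 1 (0-2): L=9.9000, (cx,cy)=(1.0000,0.0000)
member 2 (1-2): L=8.8475, (cx,cy)=(0.5816,-0.8135)
solve A·x = −loads:
  F[0-1] = -1245.5450 N (compression)
  F[0-2] = -281.0310 N (compression)
  F[1-2] = +483.1752 N (tension)
  Rx@0 = +967.5300 N
  Ry@0 = +1039.2792 N
  Ry@2 = -393.0392 N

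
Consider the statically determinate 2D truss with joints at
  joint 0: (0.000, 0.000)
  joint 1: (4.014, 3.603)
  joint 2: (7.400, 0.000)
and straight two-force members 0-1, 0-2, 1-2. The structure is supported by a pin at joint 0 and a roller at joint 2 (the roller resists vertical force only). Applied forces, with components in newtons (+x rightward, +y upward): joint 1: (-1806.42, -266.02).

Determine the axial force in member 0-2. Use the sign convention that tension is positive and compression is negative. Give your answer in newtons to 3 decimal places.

N=3 nodes, M=3 members, R=3 reactions → 2N=6, M+R=6
member 0 (0-1): L=5.3939, (cx,cy)=(0.7442,0.6680)
member 1 (0-2): L=7.4000, (cx,cy)=(1.0000,0.0000)
member 2 (1-2): L=4.9444, (cx,cy)=(0.6848,-0.7287)
solve A·x = −loads:
  F[0-1] = -1498.9253 N (compression)
  F[0-2] = -690.9520 N (compression)
  F[1-2] = +1008.9514 N (tension)
  Rx@0 = +1806.4200 N
  Ry@0 = +1001.2534 N
  Ry@2 = -735.2334 N

-690.952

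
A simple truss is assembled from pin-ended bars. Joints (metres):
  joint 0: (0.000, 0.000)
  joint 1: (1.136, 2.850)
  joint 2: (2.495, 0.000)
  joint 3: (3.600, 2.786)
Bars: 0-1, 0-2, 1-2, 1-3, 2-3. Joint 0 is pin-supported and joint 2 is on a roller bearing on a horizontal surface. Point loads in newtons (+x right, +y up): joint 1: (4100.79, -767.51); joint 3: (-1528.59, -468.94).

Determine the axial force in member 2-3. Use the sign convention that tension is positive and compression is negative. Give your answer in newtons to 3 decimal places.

-541.611

N=4 nodes, M=5 members, R=3 reactions → 2N=8, M+R=8
member 0 (0-1): L=3.0681, (cx,cy)=(0.3703,0.9289)
member 1 (0-2): L=2.4950, (cx,cy)=(1.0000,0.0000)
member 2 (1-2): L=3.1574, (cx,cy)=(0.4304,-0.9026)
member 3 (1-3): L=2.4648, (cx,cy)=(0.9997,-0.0260)
member 4 (2-3): L=2.9971, (cx,cy)=(0.3687,0.9296)
solve A·x = −loads:
  F[0-1] = +2978.7392 N (tension)
  F[0-2] = +1469.2727 N (tension)
  F[1-2] = -3877.5710 N (compression)
  F[1-3] = -1329.3541 N (compression)
  F[2-3] = -541.6112 N (compression)
  Rx@0 = -2572.2000 N
  Ry@0 = -2767.0270 N
  Ry@2 = +4003.4770 N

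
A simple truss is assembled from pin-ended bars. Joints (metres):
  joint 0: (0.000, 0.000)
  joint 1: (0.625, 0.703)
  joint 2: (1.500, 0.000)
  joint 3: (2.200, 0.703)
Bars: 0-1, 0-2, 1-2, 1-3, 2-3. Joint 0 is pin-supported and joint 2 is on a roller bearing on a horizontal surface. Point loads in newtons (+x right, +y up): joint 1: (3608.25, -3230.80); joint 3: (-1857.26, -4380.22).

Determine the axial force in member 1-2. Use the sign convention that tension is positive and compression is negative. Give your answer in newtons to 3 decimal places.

N=4 nodes, M=5 members, R=3 reactions → 2N=8, M+R=8
member 0 (0-1): L=0.9407, (cx,cy)=(0.6644,0.7474)
member 1 (0-2): L=1.5000, (cx,cy)=(1.0000,0.0000)
member 2 (1-2): L=1.1224, (cx,cy)=(0.7796,-0.6263)
member 3 (1-3): L=1.5750, (cx,cy)=(1.0000,0.0000)
member 4 (2-3): L=0.9921, (cx,cy)=(0.7056,0.7086)
solve A·x = −loads:
  F[0-1] = +1311.4325 N (tension)
  F[0-2] = +879.6351 N (tension)
  F[1-2] = -6723.2036 N (compression)
  F[1-3] = +2504.2677 N (tension)
  F[2-3] = -6181.3632 N (compression)
  Rx@0 = -1750.9900 N
  Ry@0 = -980.1000 N
  Ry@2 = +8591.1200 N

-6723.204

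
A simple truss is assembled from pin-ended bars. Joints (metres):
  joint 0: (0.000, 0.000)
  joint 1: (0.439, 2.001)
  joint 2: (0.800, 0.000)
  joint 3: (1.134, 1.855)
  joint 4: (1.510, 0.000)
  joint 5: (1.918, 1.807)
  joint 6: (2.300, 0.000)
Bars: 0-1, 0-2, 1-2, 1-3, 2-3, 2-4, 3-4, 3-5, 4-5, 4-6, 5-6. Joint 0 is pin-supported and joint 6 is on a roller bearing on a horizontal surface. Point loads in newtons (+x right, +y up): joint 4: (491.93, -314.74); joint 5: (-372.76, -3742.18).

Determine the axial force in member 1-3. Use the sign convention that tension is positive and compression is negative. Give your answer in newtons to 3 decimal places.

N=7 nodes, M=11 members, R=3 reactions → 2N=14, M+R=14
member 0 (0-1): L=2.0486, (cx,cy)=(0.2143,0.9768)
member 1 (0-2): L=0.8000, (cx,cy)=(1.0000,0.0000)
member 2 (1-2): L=2.0333, (cx,cy)=(0.1775,-0.9841)
member 3 (1-3): L=0.7102, (cx,cy)=(0.9786,-0.2056)
member 4 (2-3): L=1.8848, (cx,cy)=(0.1772,0.9842)
member 5 (2-4): L=0.7100, (cx,cy)=(1.0000,0.0000)
member 6 (3-4): L=1.8927, (cx,cy)=(0.1987,-0.9801)
member 7 (3-5): L=0.7855, (cx,cy)=(0.9981,-0.0611)
member 8 (4-5): L=1.8525, (cx,cy)=(0.2202,0.9754)
member 9 (4-6): L=0.7900, (cx,cy)=(1.0000,0.0000)
member 10 (5-6): L=1.8469, (cx,cy)=(0.2068,-0.9784)
solve A·x = −loads:
  F[0-1] = -1046.8115 N (compression)
  F[0-2] = +343.4951 N (tension)
  F[1-2] = +1129.6997 N (tension)
  F[1-3] = -434.1703 N (compression)
  F[2-3] = -1129.6295 N (compression)
  F[2-4] = +744.2414 N (tension)
  F[3-4] = +1095.9351 N (tension)
  F[3-5] = -844.3631 N (compression)
  F[4-5] = -778.4679 N (compression)
  F[4-6] = +641.4781 N (tension)
  F[5-6] = -3101.4899 N (compression)
  Rx@0 = -119.1700 N
  Ry@0 = +1022.4933 N
  Ry@6 = +3034.4267 N

-434.170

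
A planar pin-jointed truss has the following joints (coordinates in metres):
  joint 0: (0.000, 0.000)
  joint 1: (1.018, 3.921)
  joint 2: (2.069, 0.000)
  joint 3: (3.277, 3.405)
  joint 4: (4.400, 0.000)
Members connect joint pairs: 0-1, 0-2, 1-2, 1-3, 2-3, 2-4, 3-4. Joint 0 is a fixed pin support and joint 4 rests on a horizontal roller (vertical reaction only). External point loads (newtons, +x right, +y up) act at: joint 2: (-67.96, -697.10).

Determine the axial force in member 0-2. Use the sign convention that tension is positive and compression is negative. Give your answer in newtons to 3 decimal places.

N=5 nodes, M=7 members, R=3 reactions → 2N=10, M+R=10
member 0 (0-1): L=4.0510, (cx,cy)=(0.2513,0.9679)
member 1 (0-2): L=2.0690, (cx,cy)=(1.0000,0.0000)
member 2 (1-2): L=4.0594, (cx,cy)=(0.2589,-0.9659)
member 3 (1-3): L=2.3172, (cx,cy)=(0.9749,-0.2227)
member 4 (2-3): L=3.6129, (cx,cy)=(0.3344,0.9424)
member 5 (2-4): L=2.3310, (cx,cy)=(1.0000,0.0000)
member 6 (3-4): L=3.5854, (cx,cy)=(0.3132,-0.9497)
solve A·x = −loads:
  F[0-1] = -381.5484 N (compression)
  F[0-2] = +27.9217 N (tension)
  F[1-2] = +431.4306 N (tension)
  F[1-3] = -212.9274 N (compression)
  F[2-3] = +297.5019 N (tension)
  F[2-4] = +108.1099 N (tension)
  F[3-4] = -345.1631 N (compression)
  Rx@0 = +67.9600 N
  Ry@0 = +369.3046 N
  Ry@4 = +327.7954 N

27.922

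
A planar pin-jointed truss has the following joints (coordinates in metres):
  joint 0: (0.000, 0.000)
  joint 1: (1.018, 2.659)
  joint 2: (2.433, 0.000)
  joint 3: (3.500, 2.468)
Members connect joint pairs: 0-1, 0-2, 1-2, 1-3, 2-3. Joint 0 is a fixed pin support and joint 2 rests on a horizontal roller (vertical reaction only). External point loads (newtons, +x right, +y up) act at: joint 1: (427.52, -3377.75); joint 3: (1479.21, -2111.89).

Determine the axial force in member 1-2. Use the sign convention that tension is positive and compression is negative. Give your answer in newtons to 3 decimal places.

-5080.922

N=4 nodes, M=5 members, R=3 reactions → 2N=8, M+R=8
member 0 (0-1): L=2.8472, (cx,cy)=(0.3575,0.9339)
member 1 (0-2): L=2.4330, (cx,cy)=(1.0000,0.0000)
member 2 (1-2): L=3.0121, (cx,cy)=(0.4698,-0.8828)
member 3 (1-3): L=2.4893, (cx,cy)=(0.9971,-0.0767)
member 4 (2-3): L=2.6888, (cx,cy)=(0.3968,0.9179)
solve A·x = −loads:
  F[0-1] = +995.2317 N (tension)
  F[0-2] = +1550.8919 N (tension)
  F[1-2] = -5080.9224 N (compression)
  F[1-3] = +2322.0696 N (tension)
  F[2-3] = -2106.7057 N (compression)
  Rx@0 = -1906.7300 N
  Ry@0 = -929.4436 N
  Ry@2 = +6419.0836 N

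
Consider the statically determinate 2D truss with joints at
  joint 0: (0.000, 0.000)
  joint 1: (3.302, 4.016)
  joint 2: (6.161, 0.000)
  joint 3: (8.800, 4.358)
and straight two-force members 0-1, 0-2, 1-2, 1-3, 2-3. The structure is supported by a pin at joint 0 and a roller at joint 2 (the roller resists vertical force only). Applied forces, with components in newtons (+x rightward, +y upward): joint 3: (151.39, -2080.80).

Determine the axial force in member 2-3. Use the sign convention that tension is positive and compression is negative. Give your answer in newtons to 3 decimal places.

N=4 nodes, M=5 members, R=3 reactions → 2N=8, M+R=8
member 0 (0-1): L=5.1992, (cx,cy)=(0.6351,0.7724)
member 1 (0-2): L=6.1610, (cx,cy)=(1.0000,0.0000)
member 2 (1-2): L=4.9297, (cx,cy)=(0.5800,-0.8147)
member 3 (1-3): L=5.5086, (cx,cy)=(0.9981,0.0621)
member 4 (2-3): L=5.0948, (cx,cy)=(0.5180,0.8554)
solve A·x = −loads:
  F[0-1] = +1292.5126 N (tension)
  F[0-2] = -669.4851 N (compression)
  F[1-2] = -1113.5343 N (compression)
  F[1-3] = +1469.5062 N (tension)
  F[2-3] = -2539.2311 N (compression)
  Rx@0 = -151.3900 N
  Ry@0 = -998.3751 N
  Ry@2 = +3079.1751 N

-2539.231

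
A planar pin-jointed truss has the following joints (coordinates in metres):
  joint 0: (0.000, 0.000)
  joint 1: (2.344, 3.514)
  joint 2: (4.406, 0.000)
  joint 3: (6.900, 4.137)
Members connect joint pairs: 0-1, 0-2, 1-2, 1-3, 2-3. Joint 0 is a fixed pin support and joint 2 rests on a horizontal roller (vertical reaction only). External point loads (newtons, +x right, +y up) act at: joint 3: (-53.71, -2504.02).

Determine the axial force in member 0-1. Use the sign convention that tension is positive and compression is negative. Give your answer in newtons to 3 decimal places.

N=4 nodes, M=5 members, R=3 reactions → 2N=8, M+R=8
member 0 (0-1): L=4.2240, (cx,cy)=(0.5549,0.8319)
member 1 (0-2): L=4.4060, (cx,cy)=(1.0000,0.0000)
member 2 (1-2): L=4.0743, (cx,cy)=(0.5061,-0.8625)
member 3 (1-3): L=4.5984, (cx,cy)=(0.9908,0.1355)
member 4 (2-3): L=4.8306, (cx,cy)=(0.5163,0.8564)
solve A·x = −loads:
  F[0-1] = +1643.1697 N (tension)
  F[0-2] = -965.5356 N (compression)
  F[1-2] = -1333.3686 N (compression)
  F[1-3] = +1601.4053 N (tension)
  F[2-3] = -3177.1825 N (compression)
  Rx@0 = +53.7100 N
  Ry@0 = -1366.9604 N
  Ry@2 = +3870.9804 N

1643.170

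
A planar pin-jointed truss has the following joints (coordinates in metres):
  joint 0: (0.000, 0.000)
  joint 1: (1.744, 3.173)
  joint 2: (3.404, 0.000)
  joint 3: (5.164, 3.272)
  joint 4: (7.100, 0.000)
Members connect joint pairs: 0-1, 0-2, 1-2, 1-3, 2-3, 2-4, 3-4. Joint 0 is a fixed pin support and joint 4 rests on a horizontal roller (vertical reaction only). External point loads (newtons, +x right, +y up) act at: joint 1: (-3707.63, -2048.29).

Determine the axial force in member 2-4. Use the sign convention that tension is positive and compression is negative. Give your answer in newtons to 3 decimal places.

-682.698

N=5 nodes, M=7 members, R=3 reactions → 2N=10, M+R=10
member 0 (0-1): L=3.6207, (cx,cy)=(0.4817,0.8763)
member 1 (0-2): L=3.4040, (cx,cy)=(1.0000,0.0000)
member 2 (1-2): L=3.5810, (cx,cy)=(0.4636,-0.8861)
member 3 (1-3): L=3.4214, (cx,cy)=(0.9996,0.0289)
member 4 (2-3): L=3.7153, (cx,cy)=(0.4737,0.8807)
member 5 (2-4): L=3.6960, (cx,cy)=(1.0000,0.0000)
member 6 (3-4): L=3.8019, (cx,cy)=(0.5092,-0.8606)
solve A·x = −loads:
  F[0-1] = -3653.9121 N (compression)
  F[0-2] = -1947.6324 N (compression)
  F[1-2] = +1345.4302 N (tension)
  F[1-3] = +1324.5017 N (tension)
  F[2-3] = -1353.6616 N (compression)
  F[2-4] = -682.6979 N (compression)
  F[3-4] = +1340.6593 N (tension)
  Rx@0 = +3707.6300 N
  Ry@0 = +3202.1058 N
  Ry@4 = -1153.8158 N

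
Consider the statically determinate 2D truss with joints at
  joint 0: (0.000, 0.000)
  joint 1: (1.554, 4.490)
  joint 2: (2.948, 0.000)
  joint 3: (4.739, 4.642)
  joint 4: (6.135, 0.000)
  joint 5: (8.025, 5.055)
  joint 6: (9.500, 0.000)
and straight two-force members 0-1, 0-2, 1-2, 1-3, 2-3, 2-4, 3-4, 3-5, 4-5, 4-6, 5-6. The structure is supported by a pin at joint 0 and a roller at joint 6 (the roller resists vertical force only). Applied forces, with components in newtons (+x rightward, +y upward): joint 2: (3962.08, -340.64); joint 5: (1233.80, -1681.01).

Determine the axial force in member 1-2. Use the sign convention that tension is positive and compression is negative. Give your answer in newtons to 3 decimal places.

N=7 nodes, M=11 members, R=3 reactions → 2N=14, M+R=14
member 0 (0-1): L=4.7513, (cx,cy)=(0.3271,0.9450)
member 1 (0-2): L=2.9480, (cx,cy)=(1.0000,0.0000)
member 2 (1-2): L=4.7014, (cx,cy)=(0.2965,-0.9550)
member 3 (1-3): L=3.1886, (cx,cy)=(0.9989,0.0477)
member 4 (2-3): L=4.9755, (cx,cy)=(0.3600,0.9330)
member 5 (2-4): L=3.1870, (cx,cy)=(1.0000,0.0000)
member 6 (3-4): L=4.8474, (cx,cy)=(0.2880,-0.9576)
member 7 (3-5): L=3.3119, (cx,cy)=(0.9922,0.1247)
member 8 (4-5): L=5.3968, (cx,cy)=(0.3502,0.9367)
member 9 (4-6): L=3.3650, (cx,cy)=(1.0000,0.0000)
member 10 (5-6): L=5.2658, (cx,cy)=(0.2801,-0.9600)
solve A·x = −loads:
  F[0-1] = +169.9242 N (tension)
  F[0-2] = +5140.3034 N (tension)
  F[1-2] = -162.9481 N (compression)
  F[1-3] = +104.0100 N (tension)
  F[2-3] = +531.9164 N (tension)
  F[2-4] = +938.4385 N (tension)
  F[3-4] = -466.9778 N (compression)
  F[3-5] = +433.2288 N (tension)
  F[4-5] = +477.4282 N (tension)
  F[4-6] = +636.7531 N (tension)
  F[5-6] = -2273.2303 N (compression)
  Rx@0 = -5195.8800 N
  Ry@0 = -160.5785 N
  Ry@6 = +2182.2285 N

-162.948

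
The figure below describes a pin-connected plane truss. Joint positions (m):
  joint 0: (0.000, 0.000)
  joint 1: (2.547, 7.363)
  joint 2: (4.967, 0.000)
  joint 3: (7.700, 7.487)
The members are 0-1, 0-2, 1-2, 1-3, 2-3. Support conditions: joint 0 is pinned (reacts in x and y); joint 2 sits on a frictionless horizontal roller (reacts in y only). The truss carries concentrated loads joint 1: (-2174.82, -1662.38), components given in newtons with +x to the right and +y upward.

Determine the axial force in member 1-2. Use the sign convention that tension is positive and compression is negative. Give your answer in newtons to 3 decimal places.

N=4 nodes, M=5 members, R=3 reactions → 2N=8, M+R=8
member 0 (0-1): L=7.7911, (cx,cy)=(0.3269,0.9451)
member 1 (0-2): L=4.9670, (cx,cy)=(1.0000,0.0000)
member 2 (1-2): L=7.7505, (cx,cy)=(0.3122,-0.9500)
member 3 (1-3): L=5.1545, (cx,cy)=(0.9997,0.0241)
member 4 (2-3): L=7.9702, (cx,cy)=(0.3429,0.9394)
solve A·x = −loads:
  F[0-1] = -4268.3828 N (compression)
  F[0-2] = -779.4337 N (compression)
  F[1-2] = +2496.2796 N (tension)
  F[1-3] = +0.0000 N (tension)
  F[2-3] = +0.0000 N (tension)
  Rx@0 = +2174.8200 N
  Ry@0 = +4033.8553 N
  Ry@2 = -2371.4753 N

2496.280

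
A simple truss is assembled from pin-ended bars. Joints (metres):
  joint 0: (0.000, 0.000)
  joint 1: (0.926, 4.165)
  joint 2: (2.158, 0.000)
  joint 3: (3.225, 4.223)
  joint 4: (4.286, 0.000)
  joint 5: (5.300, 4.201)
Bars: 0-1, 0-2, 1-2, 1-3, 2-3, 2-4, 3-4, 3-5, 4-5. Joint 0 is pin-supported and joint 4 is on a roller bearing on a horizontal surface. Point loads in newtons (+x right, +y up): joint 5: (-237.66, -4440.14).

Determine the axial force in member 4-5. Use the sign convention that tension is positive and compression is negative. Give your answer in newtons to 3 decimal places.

-4558.577

N=6 nodes, M=9 members, R=3 reactions → 2N=12, M+R=12
member 0 (0-1): L=4.2667, (cx,cy)=(0.2170,0.9762)
member 1 (0-2): L=2.1580, (cx,cy)=(1.0000,0.0000)
member 2 (1-2): L=4.3434, (cx,cy)=(0.2836,-0.9589)
member 3 (1-3): L=2.2997, (cx,cy)=(0.9997,0.0252)
member 4 (2-3): L=4.3557, (cx,cy)=(0.2450,0.9695)
member 5 (2-4): L=2.1280, (cx,cy)=(1.0000,0.0000)
member 6 (3-4): L=4.3542, (cx,cy)=(0.2437,-0.9699)
member 7 (3-5): L=2.0751, (cx,cy)=(0.9999,-0.0106)
member 8 (4-5): L=4.3216, (cx,cy)=(0.2346,0.9721)
solve A·x = −loads:
  F[0-1] = +837.4817 N (tension)
  F[0-2] = -419.4184 N (compression)
  F[1-2] = -841.4743 N (compression)
  F[1-3] = +420.5758 N (tension)
  F[2-3] = +832.2712 N (tension)
  F[2-4] = -861.9800 N (compression)
  F[3-4] = -852.0224 N (compression)
  F[3-5] = +831.9792 N (tension)
  F[4-5] = -4558.5766 N (compression)
  Rx@0 = +237.6600 N
  Ry@0 = -817.5204 N
  Ry@4 = +5257.6604 N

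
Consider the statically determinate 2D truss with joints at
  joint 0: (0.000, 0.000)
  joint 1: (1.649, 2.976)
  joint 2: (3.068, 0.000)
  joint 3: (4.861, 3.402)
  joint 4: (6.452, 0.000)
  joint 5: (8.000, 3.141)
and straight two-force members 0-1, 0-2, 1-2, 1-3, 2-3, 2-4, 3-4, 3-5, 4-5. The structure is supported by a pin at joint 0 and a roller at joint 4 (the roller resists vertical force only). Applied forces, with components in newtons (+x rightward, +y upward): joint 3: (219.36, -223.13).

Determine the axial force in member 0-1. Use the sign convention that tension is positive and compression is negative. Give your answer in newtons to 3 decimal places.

69.329

N=6 nodes, M=9 members, R=3 reactions → 2N=12, M+R=12
member 0 (0-1): L=3.4023, (cx,cy)=(0.4847,0.8747)
member 1 (0-2): L=3.0680, (cx,cy)=(1.0000,0.0000)
member 2 (1-2): L=3.2970, (cx,cy)=(0.4304,-0.9026)
member 3 (1-3): L=3.2401, (cx,cy)=(0.9913,0.1315)
member 4 (2-3): L=3.8456, (cx,cy)=(0.4663,0.8847)
member 5 (2-4): L=3.3840, (cx,cy)=(1.0000,0.0000)
member 6 (3-4): L=3.7556, (cx,cy)=(0.4236,-0.9058)
member 7 (3-5): L=3.1498, (cx,cy)=(0.9966,-0.0829)
member 8 (4-5): L=3.5017, (cx,cy)=(0.4421,0.8970)
solve A·x = −loads:
  F[0-1] = +69.3292 N (tension)
  F[0-2] = +185.7582 N (tension)
  F[1-2] = -58.5435 N (compression)
  F[1-3] = +59.3133 N (tension)
  F[2-3] = +59.7339 N (tension)
  F[2-4] = +132.7106 N (tension)
  F[3-4] = -313.2710 N (compression)
  F[3-5] = -0.0000 N (compression)
  F[4-5] = +0.0000 N (tension)
  Rx@0 = -219.3600 N
  Ry@0 = -60.6421 N
  Ry@4 = +283.7721 N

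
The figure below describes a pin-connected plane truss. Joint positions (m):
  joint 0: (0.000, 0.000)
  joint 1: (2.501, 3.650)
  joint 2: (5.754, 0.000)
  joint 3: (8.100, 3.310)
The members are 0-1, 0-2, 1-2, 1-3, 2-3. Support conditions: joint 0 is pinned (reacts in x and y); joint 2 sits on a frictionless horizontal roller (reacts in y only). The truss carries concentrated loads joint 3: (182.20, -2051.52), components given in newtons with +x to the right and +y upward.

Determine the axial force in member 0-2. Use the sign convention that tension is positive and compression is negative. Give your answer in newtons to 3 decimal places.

N=4 nodes, M=5 members, R=3 reactions → 2N=8, M+R=8
member 0 (0-1): L=4.4246, (cx,cy)=(0.5652,0.8249)
member 1 (0-2): L=5.7540, (cx,cy)=(1.0000,0.0000)
member 2 (1-2): L=4.8892, (cx,cy)=(0.6653,-0.7465)
member 3 (1-3): L=5.6093, (cx,cy)=(0.9982,-0.0606)
member 4 (2-3): L=4.0571, (cx,cy)=(0.5782,0.8159)
solve A·x = −loads:
  F[0-1] = +1141.0125 N (tension)
  F[0-2] = -462.7491 N (compression)
  F[1-2] = -1388.4190 N (compression)
  F[1-3] = +1571.6106 N (tension)
  F[2-3] = -2397.7886 N (compression)
  Rx@0 = -182.2000 N
  Ry@0 = -941.2492 N
  Ry@2 = +2992.7692 N

-462.749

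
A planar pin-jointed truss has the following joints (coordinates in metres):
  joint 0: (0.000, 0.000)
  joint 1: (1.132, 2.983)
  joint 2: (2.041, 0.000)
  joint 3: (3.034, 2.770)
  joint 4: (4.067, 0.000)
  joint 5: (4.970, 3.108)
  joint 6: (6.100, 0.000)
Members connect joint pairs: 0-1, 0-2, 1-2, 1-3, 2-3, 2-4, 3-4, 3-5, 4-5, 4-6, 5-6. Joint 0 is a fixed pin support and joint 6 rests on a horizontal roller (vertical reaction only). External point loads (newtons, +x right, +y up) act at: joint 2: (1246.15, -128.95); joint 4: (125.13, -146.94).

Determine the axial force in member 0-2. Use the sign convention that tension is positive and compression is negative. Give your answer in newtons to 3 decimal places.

1422.426

N=7 nodes, M=11 members, R=3 reactions → 2N=14, M+R=14
member 0 (0-1): L=3.1906, (cx,cy)=(0.3548,0.9349)
member 1 (0-2): L=2.0410, (cx,cy)=(1.0000,0.0000)
member 2 (1-2): L=3.1184, (cx,cy)=(0.2915,-0.9566)
member 3 (1-3): L=1.9139, (cx,cy)=(0.9938,-0.1113)
member 4 (2-3): L=2.9426, (cx,cy)=(0.3375,0.9413)
member 5 (2-4): L=2.0260, (cx,cy)=(1.0000,0.0000)
member 6 (3-4): L=2.9563, (cx,cy)=(0.3494,-0.9370)
member 7 (3-5): L=1.9653, (cx,cy)=(0.9851,0.1720)
member 8 (4-5): L=3.2365, (cx,cy)=(0.2790,0.9603)
member 9 (4-6): L=2.0330, (cx,cy)=(1.0000,0.0000)
member 10 (5-6): L=3.3070, (cx,cy)=(0.3417,-0.9398)
solve A·x = −loads:
  F[0-1] = -144.1547 N (compression)
  F[0-2] = +1422.4255 N (tension)
  F[1-2] = +152.0725 N (tension)
  F[1-3] = -96.0704 N (compression)
  F[2-3] = -17.5477 N (compression)
  F[2-4] = +226.5252 N (tension)
  F[3-4] = -11.8998 N (compression)
  F[3-5] = -98.7080 N (compression)
  F[4-5] = +164.6271 N (tension)
  F[4-6] = +51.3057 N (tension)
  F[5-6] = -150.1508 N (compression)
  Rx@0 = -1371.2800 N
  Ry@0 = +134.7766 N
  Ry@6 = +141.1134 N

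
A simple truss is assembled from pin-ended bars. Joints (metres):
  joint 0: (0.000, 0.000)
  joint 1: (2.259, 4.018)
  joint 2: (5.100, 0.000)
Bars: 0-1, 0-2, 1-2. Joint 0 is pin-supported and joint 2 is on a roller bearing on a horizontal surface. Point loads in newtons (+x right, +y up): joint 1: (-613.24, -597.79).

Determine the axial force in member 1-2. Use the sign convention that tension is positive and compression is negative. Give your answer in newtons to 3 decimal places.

N=3 nodes, M=3 members, R=3 reactions → 2N=6, M+R=6
member 0 (0-1): L=4.6095, (cx,cy)=(0.4901,0.8717)
member 1 (0-2): L=5.1000, (cx,cy)=(1.0000,0.0000)
member 2 (1-2): L=4.9209, (cx,cy)=(0.5773,-0.8165)
solve A·x = −loads:
  F[0-1] = -936.2855 N (compression)
  F[0-2] = -154.3891 N (compression)
  F[1-2] = +267.4195 N (tension)
  Rx@0 = +613.2400 N
  Ry@0 = +816.1411 N
  Ry@2 = -218.3511 N

267.420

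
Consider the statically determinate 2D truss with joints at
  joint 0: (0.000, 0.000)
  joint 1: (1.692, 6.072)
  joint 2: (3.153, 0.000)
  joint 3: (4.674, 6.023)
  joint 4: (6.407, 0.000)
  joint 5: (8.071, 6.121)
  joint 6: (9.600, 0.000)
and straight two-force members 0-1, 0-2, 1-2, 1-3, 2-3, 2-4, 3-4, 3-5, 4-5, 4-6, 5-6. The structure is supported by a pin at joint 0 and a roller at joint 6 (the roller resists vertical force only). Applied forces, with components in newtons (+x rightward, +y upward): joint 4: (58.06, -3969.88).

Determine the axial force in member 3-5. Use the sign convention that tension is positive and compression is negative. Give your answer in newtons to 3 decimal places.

-1393.598

N=7 nodes, M=11 members, R=3 reactions → 2N=14, M+R=14
member 0 (0-1): L=6.3033, (cx,cy)=(0.2684,0.9633)
member 1 (0-2): L=3.1530, (cx,cy)=(1.0000,0.0000)
member 2 (1-2): L=6.2453, (cx,cy)=(0.2339,-0.9723)
member 3 (1-3): L=2.9824, (cx,cy)=(0.9999,-0.0164)
member 4 (2-3): L=6.2121, (cx,cy)=(0.2448,0.9696)
member 5 (2-4): L=3.2540, (cx,cy)=(1.0000,0.0000)
member 6 (3-4): L=6.2674, (cx,cy)=(0.2765,-0.9610)
member 7 (3-5): L=3.3984, (cx,cy)=(0.9996,0.0288)
member 8 (4-5): L=6.3431, (cx,cy)=(0.2623,0.9650)
member 9 (4-6): L=3.1930, (cx,cy)=(1.0000,0.0000)
member 10 (5-6): L=6.3091, (cx,cy)=(0.2423,-0.9702)
solve A·x = −loads:
  F[0-1] = -1370.7043 N (compression)
  F[0-2] = +425.9972 N (tension)
  F[1-2] = +1369.7167 N (tension)
  F[1-3] = -688.4563 N (compression)
  F[2-3] = -1373.5167 N (compression)
  F[2-4] = +1082.7227 N (tension)
  F[3-4] = +1332.1514 N (tension)
  F[3-5] = -1393.5979 N (compression)
  F[4-5] = +2787.2844 N (tension)
  F[4-6] = +661.8293 N (tension)
  F[5-6] = -2730.8917 N (compression)
  Rx@0 = -58.0600 N
  Ry@0 = +1320.3986 N
  Ry@6 = +2649.4814 N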